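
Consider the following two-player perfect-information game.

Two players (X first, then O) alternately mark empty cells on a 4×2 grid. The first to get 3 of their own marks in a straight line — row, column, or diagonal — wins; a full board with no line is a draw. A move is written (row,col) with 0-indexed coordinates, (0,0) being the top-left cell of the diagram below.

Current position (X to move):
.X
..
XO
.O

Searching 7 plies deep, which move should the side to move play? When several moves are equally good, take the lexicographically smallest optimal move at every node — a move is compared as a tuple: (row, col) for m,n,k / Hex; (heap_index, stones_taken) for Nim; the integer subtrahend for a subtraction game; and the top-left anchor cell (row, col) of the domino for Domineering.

X's best at [.X/../XO/.O]: (1,1)

p1 X@[.X/../XO/.O]: (0,0)[XX/../XO/.O]-1 (1,0)[.X/X./XO/.O]-1 (1,1)[.X/.X/XO/.O]+0* (3,0)[.X/../XO/XO]-1
p2 O@[.X/.X/XO/.O]: (0,0)[OX/.X/XO/.O]+0* (1,0)[.X/OX/XO/.O]+0 (3,0)[.X/.X/XO/OO]+0
p3 X@[OX/.X/XO/.O]: (1,0)[OX/XX/XO/.O]+0* (3,0)[OX/.X/XO/XO]+0
p4 O@[OX/XX/XO/.O]: (3,0)[OX/XX/XO/OO]+0*
p5 X@[OX/XX/XO/OO] terminal +0; root [.X/../XO/.O] d7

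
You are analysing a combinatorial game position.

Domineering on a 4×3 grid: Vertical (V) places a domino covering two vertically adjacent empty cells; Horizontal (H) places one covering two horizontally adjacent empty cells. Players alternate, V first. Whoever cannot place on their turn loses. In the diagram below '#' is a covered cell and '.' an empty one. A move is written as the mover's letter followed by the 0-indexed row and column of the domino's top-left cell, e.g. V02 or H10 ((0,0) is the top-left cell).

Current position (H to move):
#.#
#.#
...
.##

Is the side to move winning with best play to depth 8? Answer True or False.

H winning at [#.#/#.#/.../.##]: False

p1 H@[#.#/#.#/.../.##]: H20[#.#/#.#/##./.##]-1* H21[#.#/#.#/.##/.##]-1
p2 V@[#.#/#.#/##./.##]: V01[###/###/##./.##]+1*
p3 H@[###/###/##./.##] terminal -1; root [#.#/#.#/.../.##] d8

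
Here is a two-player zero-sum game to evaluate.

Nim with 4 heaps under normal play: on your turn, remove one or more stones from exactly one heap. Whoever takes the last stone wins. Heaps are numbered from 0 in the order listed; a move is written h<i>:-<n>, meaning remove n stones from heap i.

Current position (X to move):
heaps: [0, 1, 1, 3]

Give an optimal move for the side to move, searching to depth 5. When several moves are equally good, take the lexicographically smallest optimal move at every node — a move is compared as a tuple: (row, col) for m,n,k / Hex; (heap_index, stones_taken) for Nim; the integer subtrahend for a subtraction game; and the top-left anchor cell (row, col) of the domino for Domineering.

ply 1, X at (0,1,1,3) | h1:-1=-1→(0,0,1,3); h2:-1=-1→(0,1,0,3); h3:-1=-1→(0,1,1,2); h3:-2=-1→(0,1,1,1); h3:-3=+1→(0,1,1,0)*
ply 2, O at (0,1,1,0) | h1:-1=-1→(0,0,1,0)*; h2:-1=-1→(0,1,0,0)
ply 3, X at (0,0,1,0) | h2:-1=+1→(0,0,0,0)*
ply 4: (0,0,0,0) is terminal -1 (O); from (0,1,1,3) depth 5

X's best at [(0,1,1,3)]: h3:-3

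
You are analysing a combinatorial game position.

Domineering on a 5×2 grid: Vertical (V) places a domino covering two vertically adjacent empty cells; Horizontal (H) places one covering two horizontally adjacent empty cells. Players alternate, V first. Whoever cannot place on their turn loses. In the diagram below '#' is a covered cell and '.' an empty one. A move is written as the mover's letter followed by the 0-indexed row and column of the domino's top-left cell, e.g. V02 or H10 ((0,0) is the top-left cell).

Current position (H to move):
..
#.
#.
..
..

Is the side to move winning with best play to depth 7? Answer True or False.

p1 H@[../#./#./../..]: H00[##/#./#./../..]-1 H30[../#./#./##/..]+1* H40[../#./#./../##]+1
p2 V@[../#./#./##/..]: V01[.#/##/#./##/..]-1* V11[../##/##/##/..]-1
p3 H@[.#/##/#./##/..]: H40[.#/##/#./##/##]+1*
p4 V@[.#/##/#./##/##] terminal -1; root [../#./#./../..] d7

H winning at [../#./#./../..]: True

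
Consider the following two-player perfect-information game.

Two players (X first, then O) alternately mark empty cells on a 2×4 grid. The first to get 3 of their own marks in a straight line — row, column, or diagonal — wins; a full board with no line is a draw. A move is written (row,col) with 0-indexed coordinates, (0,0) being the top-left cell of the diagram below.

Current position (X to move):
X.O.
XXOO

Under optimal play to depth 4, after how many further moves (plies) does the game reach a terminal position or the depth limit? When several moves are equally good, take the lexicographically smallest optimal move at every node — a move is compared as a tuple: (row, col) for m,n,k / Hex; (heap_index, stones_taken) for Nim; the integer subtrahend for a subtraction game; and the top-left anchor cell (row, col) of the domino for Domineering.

[X.O./XXOO] X move#1: (0,1):+0/XXO./XXOO*, (0,3):+0/X.OX/XXOO
[XXO./XXOO] O move#2: (0,3):+0/XXOO/XXOO*
[XXOO/XXOO] end (terminal +0, X#3); searched X.O./XXOO to 4

PV length from [X.O./XXOO]: 2 plies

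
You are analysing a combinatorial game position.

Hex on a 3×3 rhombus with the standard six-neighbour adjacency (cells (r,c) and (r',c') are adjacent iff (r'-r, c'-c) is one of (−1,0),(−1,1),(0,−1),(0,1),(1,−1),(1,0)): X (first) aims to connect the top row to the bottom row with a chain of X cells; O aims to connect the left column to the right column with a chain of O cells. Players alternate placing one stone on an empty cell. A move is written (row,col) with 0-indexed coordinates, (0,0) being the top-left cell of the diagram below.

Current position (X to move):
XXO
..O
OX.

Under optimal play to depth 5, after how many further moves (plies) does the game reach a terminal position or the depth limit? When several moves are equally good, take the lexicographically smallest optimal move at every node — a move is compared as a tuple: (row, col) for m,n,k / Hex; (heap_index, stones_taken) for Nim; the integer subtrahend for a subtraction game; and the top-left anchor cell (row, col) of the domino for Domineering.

PV length from [XXO/..O/OX.]: 1 ply

p1 X@[XXO/..O/OX.]: (1,0)[XXO/X.O/OX.]-1 (1,1)[XXO/.XO/OX.]+1* (2,2)[XXO/..O/OXX]-1
p2 O@[XXO/.XO/OX.] terminal -1; root [XXO/..O/OX.] d5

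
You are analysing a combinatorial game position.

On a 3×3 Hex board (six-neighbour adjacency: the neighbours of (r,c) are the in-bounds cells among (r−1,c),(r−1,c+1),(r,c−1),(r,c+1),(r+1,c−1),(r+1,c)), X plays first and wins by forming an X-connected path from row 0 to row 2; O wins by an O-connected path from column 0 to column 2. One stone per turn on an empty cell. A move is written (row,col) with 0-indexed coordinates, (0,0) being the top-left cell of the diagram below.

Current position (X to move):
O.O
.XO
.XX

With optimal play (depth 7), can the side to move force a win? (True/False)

X winning at [O.O/.XO/.XX]: True

p1 X@[O.O/.XO/.XX]: (0,1)[OXO/.XO/.XX]+1* (1,0)[O.O/XXO/.XX]-1 (2,0)[O.O/.XO/XXX]-1
p2 O@[OXO/.XO/.XX] terminal -1; root [O.O/.XO/.XX] d7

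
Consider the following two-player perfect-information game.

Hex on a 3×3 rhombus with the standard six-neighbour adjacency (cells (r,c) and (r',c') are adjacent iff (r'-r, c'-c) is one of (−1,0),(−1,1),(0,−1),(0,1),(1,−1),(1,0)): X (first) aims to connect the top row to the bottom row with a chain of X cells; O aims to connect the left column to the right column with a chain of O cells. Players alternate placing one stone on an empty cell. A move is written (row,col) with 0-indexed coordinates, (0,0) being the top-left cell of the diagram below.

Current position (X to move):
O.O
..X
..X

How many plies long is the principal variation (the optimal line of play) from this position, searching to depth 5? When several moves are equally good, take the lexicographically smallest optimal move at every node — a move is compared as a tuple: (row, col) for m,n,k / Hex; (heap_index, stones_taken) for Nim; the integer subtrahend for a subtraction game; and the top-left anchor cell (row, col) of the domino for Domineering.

PV length from [O.O/..X/..X]: 4 plies

[O.O/..X/..X] X move#1: (0,1):-1/OXO/..X/..X*, (1,0):-1/O.O/X.X/..X, (1,1):-1/O.O/.XX/..X, (2,0):-1/O.O/..X/X.X, (2,1):-1/O.O/..X/.XX
[OXO/..X/..X] O move#2: (1,0):-1/OXO/O.X/..X, (1,1):+1/OXO/.OX/..X*, (2,0):-1/OXO/..X/O.X, (2,1):-1/OXO/..X/.OX
[OXO/.OX/..X] X move#3: (1,0):-1/OXO/XOX/..X*, (2,0):-1/OXO/.OX/X.X, (2,1):-1/OXO/.OX/.XX
[OXO/XOX/..X] O move#4: (2,0):+1/OXO/XOX/O.X*, (2,1):-1/OXO/XOX/.OX
[OXO/XOX/O.X] end (terminal -1, X#5); searched O.O/..X/..X to 5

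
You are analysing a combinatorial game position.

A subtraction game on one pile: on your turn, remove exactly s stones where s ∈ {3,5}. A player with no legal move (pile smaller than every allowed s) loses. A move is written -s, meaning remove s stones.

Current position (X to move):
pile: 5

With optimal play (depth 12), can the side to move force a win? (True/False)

X winning at [5]: True

p1 X@[5]: -3[2]+1* -5[0]+1
p2 O@[2] terminal -1; root [5] d12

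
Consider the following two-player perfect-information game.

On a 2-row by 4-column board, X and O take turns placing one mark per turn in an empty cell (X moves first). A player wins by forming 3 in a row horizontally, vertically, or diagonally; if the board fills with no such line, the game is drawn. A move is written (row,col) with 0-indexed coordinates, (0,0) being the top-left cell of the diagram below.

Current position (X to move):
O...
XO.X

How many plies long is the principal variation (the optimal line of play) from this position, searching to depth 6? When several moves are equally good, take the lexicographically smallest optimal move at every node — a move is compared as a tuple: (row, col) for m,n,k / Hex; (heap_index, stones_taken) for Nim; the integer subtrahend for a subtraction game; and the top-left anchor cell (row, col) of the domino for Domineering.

PV length from [O.../XO.X]: 4 plies

ply 1, X at O.../XO.X | (0,1)=+0→OX../XO.X*; (0,2)=+0→O.X./XO.X; (0,3)=+0→O..X/XO.X; (1,2)=+0→O.../XOXX
ply 2, O at OX../XO.X | (0,2)=+0→OXO./XO.X*; (0,3)=+0→OX.O/XO.X; (1,2)=+0→OX../XOOX
ply 3, X at OXO./XO.X | (0,3)=+0→OXOX/XO.X*; (1,2)=+0→OXO./XOXX
ply 4, O at OXOX/XO.X | (1,2)=+0→OXOX/XOOX*
ply 5: OXOX/XOOX is terminal +0 (X); from O.../XO.X depth 6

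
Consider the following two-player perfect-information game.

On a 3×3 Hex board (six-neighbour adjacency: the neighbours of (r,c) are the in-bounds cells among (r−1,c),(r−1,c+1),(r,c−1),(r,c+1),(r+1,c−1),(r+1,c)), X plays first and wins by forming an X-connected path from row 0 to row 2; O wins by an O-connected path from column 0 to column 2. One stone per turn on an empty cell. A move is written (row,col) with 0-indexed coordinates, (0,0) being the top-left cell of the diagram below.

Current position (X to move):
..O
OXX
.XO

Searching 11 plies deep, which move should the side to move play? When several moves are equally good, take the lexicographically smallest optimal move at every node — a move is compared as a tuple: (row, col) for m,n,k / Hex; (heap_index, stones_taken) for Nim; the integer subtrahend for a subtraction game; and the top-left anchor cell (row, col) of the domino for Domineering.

p1 X@[..O/OXX/.XO]: (0,0)[X.O/OXX/.XO]-1 (0,1)[.XO/OXX/.XO]+1* (2,0)[..O/OXX/XXO]-1
p2 O@[.XO/OXX/.XO] terminal -1; root [..O/OXX/.XO] d11

X's best at [..O/OXX/.XO]: (0,1)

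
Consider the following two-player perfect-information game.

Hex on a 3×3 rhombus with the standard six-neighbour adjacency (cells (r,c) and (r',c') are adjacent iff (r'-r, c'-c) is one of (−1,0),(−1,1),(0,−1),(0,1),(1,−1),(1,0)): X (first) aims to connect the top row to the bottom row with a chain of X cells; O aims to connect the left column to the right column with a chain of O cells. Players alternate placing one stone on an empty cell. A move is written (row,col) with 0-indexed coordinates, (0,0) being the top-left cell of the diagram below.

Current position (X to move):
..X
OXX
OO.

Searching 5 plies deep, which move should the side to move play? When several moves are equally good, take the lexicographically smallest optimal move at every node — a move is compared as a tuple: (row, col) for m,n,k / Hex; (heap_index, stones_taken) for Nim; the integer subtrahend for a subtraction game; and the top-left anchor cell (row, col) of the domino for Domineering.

X's best at [..X/OXX/OO.]: (2,2)

ply 1, X at ..X/OXX/OO. | (0,0)=-1→X.X/OXX/OO.; (0,1)=-1→.XX/OXX/OO.; (2,2)=+1→..X/OXX/OOX*
ply 2: ..X/OXX/OOX is terminal -1 (O); from ..X/OXX/OO. depth 5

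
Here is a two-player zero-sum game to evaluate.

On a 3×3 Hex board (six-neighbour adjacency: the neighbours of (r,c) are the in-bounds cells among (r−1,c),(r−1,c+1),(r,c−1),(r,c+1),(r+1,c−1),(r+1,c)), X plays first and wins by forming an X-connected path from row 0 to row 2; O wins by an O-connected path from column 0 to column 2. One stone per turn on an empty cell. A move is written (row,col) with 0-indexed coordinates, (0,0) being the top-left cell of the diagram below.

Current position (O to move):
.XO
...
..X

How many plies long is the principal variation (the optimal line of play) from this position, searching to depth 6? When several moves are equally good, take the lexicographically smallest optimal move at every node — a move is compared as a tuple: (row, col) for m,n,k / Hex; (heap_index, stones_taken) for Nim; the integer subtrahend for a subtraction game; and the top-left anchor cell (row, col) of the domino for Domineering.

p1 O@[.XO/.../..X]: (0,0)[OXO/.../..X]-1 (1,0)[.XO/O../..X]-1 (1,1)[.XO/.O./..X]+1* (1,2)[.XO/..O/..X]-1 (2,0)[.XO/.../O.X]-1 (2,1)[.XO/.../.OX]-1
p2 X@[.XO/.O./..X]: (0,0)[XXO/.O./..X]-1* (1,0)[.XO/XO./..X]-1 (1,2)[.XO/.OX/..X]-1 (2,0)[.XO/.O./X.X]-1 (2,1)[.XO/.O./.XX]-1
p3 O@[XXO/.O./..X]: (1,0)[XXO/OO./..X]+1* (1,2)[XXO/.OO/..X]+1 (2,0)[XXO/.O./O.X]+1 (2,1)[XXO/.O./.OX]+1
p4 X@[XXO/OO./..X] terminal -1; root [.XO/.../..X] d6

PV length from [.XO/.../..X]: 3 plies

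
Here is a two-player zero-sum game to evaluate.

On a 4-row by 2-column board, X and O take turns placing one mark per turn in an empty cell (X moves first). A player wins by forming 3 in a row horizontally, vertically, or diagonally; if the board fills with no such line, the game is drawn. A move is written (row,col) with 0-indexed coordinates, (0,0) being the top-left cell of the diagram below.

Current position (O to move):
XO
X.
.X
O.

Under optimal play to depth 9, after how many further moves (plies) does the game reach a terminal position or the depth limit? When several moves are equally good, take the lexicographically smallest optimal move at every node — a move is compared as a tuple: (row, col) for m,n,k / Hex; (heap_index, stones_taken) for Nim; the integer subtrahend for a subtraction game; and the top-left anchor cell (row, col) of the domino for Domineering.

PV length from [XO/X./.X/O.]: 3 plies

p1 O@[XO/X./.X/O.]: (1,1)[XO/XO/.X/O.]-1 (2,0)[XO/X./OX/O.]+0* (3,1)[XO/X./.X/OO]-1
p2 X@[XO/X./OX/O.]: (1,1)[XO/XX/OX/O.]+0* (3,1)[XO/X./OX/OX]+0
p3 O@[XO/XX/OX/O.]: (3,1)[XO/XX/OX/OO]+0*
p4 X@[XO/XX/OX/OO] terminal +0; root [XO/X./.X/O.] d9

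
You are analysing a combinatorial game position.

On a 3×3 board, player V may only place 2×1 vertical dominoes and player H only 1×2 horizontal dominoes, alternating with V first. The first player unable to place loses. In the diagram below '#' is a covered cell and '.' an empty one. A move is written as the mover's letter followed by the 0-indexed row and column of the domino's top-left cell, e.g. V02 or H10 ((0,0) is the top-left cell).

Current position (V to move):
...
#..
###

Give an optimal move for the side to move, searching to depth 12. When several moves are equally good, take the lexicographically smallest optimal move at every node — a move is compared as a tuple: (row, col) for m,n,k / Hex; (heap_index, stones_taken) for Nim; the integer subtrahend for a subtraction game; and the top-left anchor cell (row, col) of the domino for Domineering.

p1 V@[.../#../###]: V01[.#./##./###]+1* V02[..#/#.#/###]-1
p2 H@[.#./##./###] terminal -1; root [.../#../###] d12

V's best at [.../#../###]: V01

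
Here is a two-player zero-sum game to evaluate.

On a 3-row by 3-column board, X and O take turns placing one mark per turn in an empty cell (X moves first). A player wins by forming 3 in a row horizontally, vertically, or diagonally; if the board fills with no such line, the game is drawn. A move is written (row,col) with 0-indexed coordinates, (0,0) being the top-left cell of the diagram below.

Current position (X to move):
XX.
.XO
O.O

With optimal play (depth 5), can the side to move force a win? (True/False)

[XX./.XO/O.O] X move#1: (0,2):+1/XXX/.XO/O.O*, (1,0):-1/XX./XXO/O.O, (2,1):+1/XX./.XO/OXO
[XXX/.XO/O.O] end (terminal -1, O#2); searched XX./.XO/O.O to 5

X winning at [XX./.XO/O.O]: True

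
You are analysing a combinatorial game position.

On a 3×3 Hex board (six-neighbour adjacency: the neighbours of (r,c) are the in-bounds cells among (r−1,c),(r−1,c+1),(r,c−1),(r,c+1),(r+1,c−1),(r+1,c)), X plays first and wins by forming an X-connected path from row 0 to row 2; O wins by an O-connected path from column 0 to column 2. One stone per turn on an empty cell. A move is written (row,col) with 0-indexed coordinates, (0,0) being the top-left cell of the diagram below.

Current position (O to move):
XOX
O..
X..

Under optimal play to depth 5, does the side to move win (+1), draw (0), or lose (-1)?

p1 O@[XOX/O../X..]: (1,1)[XOX/OO./X..]-1* (1,2)[XOX/O.O/X..]-1 (2,1)[XOX/O../XO.]-1 (2,2)[XOX/O../X.O]-1
p2 X@[XOX/OO./X..]: (1,2)[XOX/OOX/X..]+1* (2,1)[XOX/OO./XX.]-1 (2,2)[XOX/OO./X.X]-1
p3 O@[XOX/OOX/X..]: (2,1)[XOX/OOX/XO.]-1* (2,2)[XOX/OOX/X.O]-1
p4 X@[XOX/OOX/XO.]: (2,2)[XOX/OOX/XOX]+1*
p5 O@[XOX/OOX/XOX] terminal -1; root [XOX/O../X..] d5

value(XOX/O../X.., O) = -1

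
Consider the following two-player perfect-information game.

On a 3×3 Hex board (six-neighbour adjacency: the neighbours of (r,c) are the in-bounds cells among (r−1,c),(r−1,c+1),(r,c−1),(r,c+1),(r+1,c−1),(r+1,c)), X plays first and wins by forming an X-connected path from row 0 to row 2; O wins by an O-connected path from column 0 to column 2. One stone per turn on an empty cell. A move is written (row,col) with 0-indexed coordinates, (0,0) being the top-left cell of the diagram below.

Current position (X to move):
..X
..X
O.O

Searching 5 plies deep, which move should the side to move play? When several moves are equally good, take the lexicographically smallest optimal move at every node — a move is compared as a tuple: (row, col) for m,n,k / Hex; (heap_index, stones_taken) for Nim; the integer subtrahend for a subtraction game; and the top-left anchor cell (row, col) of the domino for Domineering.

X's best at [..X/..X/O.O]: (2,1)

[..X/..X/O.O] X move#1: (0,0):-1/X.X/..X/O.O, (0,1):-1/.XX/..X/O.O, (1,0):-1/..X/X.X/O.O, (1,1):-1/..X/.XX/O.O, (2,1):+1/..X/..X/OXO*
[..X/..X/OXO] end (terminal -1, O#2); searched ..X/..X/O.O to 5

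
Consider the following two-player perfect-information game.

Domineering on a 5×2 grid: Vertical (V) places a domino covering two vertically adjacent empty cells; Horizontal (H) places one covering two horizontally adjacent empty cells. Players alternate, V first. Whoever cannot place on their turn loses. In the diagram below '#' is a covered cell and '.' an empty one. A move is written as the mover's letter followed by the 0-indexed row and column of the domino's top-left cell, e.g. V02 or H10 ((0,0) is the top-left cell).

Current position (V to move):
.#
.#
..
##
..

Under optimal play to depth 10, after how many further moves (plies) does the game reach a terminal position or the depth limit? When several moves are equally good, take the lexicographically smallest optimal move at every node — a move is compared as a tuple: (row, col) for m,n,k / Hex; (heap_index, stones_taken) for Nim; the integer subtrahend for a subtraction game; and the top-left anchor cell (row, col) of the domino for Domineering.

PV length from [.#/.#/../##/..]: 2 plies

ply 1, V at .#/.#/../##/.. | V00=-1→##/##/../##/..*; V10=-1→.#/##/#./##/..
ply 2, H at ##/##/../##/.. | H20=+1→##/##/##/##/..*; H40=+1→##/##/../##/##
ply 3: ##/##/##/##/.. is terminal -1 (V); from .#/.#/../##/.. depth 10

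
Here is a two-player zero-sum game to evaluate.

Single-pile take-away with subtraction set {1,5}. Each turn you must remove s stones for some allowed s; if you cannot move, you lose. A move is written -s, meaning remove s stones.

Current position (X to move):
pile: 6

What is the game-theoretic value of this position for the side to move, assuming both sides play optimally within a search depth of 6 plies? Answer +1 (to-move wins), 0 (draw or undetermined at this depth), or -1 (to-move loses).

value(6, X) = -1

p1 X@[6]: -1[5]-1* -5[1]-1
p2 O@[5]: -1[4]+1* -5[0]+1
p3 X@[4]: -1[3]-1*
p4 O@[3]: -1[2]+1*
p5 X@[2]: -1[1]-1*
p6 O@[1]: -1[0]+1*
p7 X@[0] terminal -1; root [6] d6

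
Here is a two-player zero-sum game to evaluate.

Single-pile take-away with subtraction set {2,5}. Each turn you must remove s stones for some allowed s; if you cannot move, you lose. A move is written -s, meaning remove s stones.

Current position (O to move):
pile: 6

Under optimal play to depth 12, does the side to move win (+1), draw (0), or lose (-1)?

value(6, O) = +1

ply 1, O at 6 | -2=+1→4*; -5=+1→1
ply 2, X at 4 | -2=-1→2*
ply 3, O at 2 | -2=+1→0*
ply 4: 0 is terminal -1 (X); from 6 depth 12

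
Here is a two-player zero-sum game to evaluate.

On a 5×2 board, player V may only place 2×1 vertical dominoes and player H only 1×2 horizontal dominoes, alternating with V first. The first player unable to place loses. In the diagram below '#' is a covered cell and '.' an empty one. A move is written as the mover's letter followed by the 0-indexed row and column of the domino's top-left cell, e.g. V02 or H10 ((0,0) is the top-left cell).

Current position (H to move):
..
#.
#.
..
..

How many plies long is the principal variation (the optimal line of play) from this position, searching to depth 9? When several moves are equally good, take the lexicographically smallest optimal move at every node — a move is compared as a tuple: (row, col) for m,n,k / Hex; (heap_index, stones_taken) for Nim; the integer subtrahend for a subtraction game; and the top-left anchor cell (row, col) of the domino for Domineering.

ply 1, H at ../#./#./../.. | H00=-1→##/#./#./../..; H30=+1→../#./#./##/..*; H40=+1→../#./#./../##
ply 2, V at ../#./#./##/.. | V01=-1→.#/##/#./##/..*; V11=-1→../##/##/##/..
ply 3, H at .#/##/#./##/.. | H40=+1→.#/##/#./##/##*
ply 4: .#/##/#./##/## is terminal -1 (V); from ../#./#./../.. depth 9

PV length from [../#./#./../..]: 3 plies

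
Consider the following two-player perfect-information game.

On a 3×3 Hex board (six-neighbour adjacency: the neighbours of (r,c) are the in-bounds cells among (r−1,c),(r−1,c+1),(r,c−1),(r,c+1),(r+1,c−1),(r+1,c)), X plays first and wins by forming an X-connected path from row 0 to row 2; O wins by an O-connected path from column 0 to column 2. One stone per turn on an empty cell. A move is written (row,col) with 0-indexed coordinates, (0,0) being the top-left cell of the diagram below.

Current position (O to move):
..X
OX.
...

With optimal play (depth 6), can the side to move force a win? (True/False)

ply 1, O at ..X/OX./... | (0,0)=-1→O.X/OX./...*; (0,1)=-1→.OX/OX./...; (1,2)=-1→..X/OXO/...; (2,0)=-1→..X/OX./O..; (2,1)=-1→..X/OX./.O.; (2,2)=-1→..X/OX./..O
ply 2, X at O.X/OX./... | (0,1)=+1→OXX/OX./...*; (1,2)=+1→O.X/OXX/...; (2,0)=+1→O.X/OX./X..; (2,1)=+1→O.X/OX./.X.; (2,2)=+1→O.X/OX./..X
ply 3, O at OXX/OX./... | (1,2)=-1→OXX/OXO/...*; (2,0)=-1→OXX/OX./O..; (2,1)=-1→OXX/OX./.O.; (2,2)=-1→OXX/OX./..O
ply 4, X at OXX/OXO/... | (2,0)=+1→OXX/OXO/X..*; (2,1)=+1→OXX/OXO/.X.; (2,2)=+1→OXX/OXO/..X
ply 5: OXX/OXO/X.. is terminal -1 (O); from ..X/OX./... depth 6

O winning at [..X/OX./...]: False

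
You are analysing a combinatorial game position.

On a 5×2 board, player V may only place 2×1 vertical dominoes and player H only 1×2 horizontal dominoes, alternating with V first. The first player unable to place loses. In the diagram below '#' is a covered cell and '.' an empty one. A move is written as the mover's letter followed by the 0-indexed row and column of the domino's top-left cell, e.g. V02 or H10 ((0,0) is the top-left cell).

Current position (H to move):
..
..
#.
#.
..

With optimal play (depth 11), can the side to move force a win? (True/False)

p1 H@[../../#./#./..]: H00[##/../#./#./..]+1* H10[../##/#./#./..]+1 H40[../../#./#./##]-1
p2 V@[##/../#./#./..]: V11[##/.#/##/#./..]-1* V21[##/../##/##/..]-1 V31[##/../#./##/.#]-1
p3 H@[##/.#/##/#./..]: H40[##/.#/##/#./##]+1*
p4 V@[##/.#/##/#./##] terminal -1; root [../../#./#./..] d11

H winning at [../../#./#./..]: True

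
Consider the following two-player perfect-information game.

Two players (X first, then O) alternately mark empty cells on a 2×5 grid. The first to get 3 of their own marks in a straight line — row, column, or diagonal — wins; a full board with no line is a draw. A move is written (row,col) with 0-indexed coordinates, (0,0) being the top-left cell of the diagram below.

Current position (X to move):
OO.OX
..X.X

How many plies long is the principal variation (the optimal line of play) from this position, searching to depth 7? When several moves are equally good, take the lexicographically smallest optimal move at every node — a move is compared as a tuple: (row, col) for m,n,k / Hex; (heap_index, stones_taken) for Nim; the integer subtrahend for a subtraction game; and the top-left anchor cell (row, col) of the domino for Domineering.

[OO.OX/..X.X] X move#1: (0,2):+0/OOXOX/..X.X, (1,0):-1/OO.OX/X.X.X, (1,1):-1/OO.OX/.XX.X, (1,3):+1/OO.OX/..XXX*
[OO.OX/..XXX] end (terminal -1, O#2); searched OO.OX/..X.X to 7

PV length from [OO.OX/..X.X]: 1 ply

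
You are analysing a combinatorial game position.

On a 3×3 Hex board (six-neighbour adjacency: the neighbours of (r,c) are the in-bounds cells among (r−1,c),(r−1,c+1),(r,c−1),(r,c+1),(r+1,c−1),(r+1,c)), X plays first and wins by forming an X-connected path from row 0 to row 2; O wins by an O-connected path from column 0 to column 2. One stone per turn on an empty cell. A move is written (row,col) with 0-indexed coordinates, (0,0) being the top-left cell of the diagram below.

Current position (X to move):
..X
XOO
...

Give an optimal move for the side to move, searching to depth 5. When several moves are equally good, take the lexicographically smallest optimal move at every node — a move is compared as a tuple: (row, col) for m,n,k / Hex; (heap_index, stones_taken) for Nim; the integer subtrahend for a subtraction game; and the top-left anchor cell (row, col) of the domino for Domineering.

[..X/XOO/...] X move#1: (0,0):-1/X.X/XOO/..., (0,1):-1/.XX/XOO/..., (2,0):+1/..X/XOO/X..*, (2,1):-1/..X/XOO/.X., (2,2):-1/..X/XOO/..X
[..X/XOO/X..] O move#2: (0,0):-1/O.X/XOO/X..*, (0,1):-1/.OX/XOO/X.., (2,1):-1/..X/XOO/XO., (2,2):-1/..X/XOO/X.O
[O.X/XOO/X..] X move#3: (0,1):+1/OXX/XOO/X..*, (2,1):-1/O.X/XOO/XX., (2,2):-1/O.X/XOO/X.X
[OXX/XOO/X..] end (terminal -1, O#4); searched ..X/XOO/... to 5

X's best at [..X/XOO/...]: (2,0)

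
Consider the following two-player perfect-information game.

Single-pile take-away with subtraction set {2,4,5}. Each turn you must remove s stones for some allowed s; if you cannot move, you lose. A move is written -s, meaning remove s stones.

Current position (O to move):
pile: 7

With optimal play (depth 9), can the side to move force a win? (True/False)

ply 1, O at 7 | -2=-1→5*; -4=-1→3; -5=-1→2
ply 2, X at 5 | -2=-1→3; -4=+1→1*; -5=+1→0
ply 3: 1 is terminal -1 (O); from 7 depth 9

O winning at [7]: False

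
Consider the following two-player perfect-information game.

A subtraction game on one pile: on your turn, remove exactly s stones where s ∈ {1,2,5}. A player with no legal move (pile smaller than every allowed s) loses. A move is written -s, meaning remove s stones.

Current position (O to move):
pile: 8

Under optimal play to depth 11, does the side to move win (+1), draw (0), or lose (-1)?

p1 O@[8]: -1[7]-1 -2[6]+1* -5[3]+1
p2 X@[6]: -1[5]-1* -2[4]-1 -5[1]-1
p3 O@[5]: -1[4]-1 -2[3]+1* -5[0]+1
p4 X@[3]: -1[2]-1* -2[1]-1
p5 O@[2]: -1[1]-1 -2[0]+1*
p6 X@[0] terminal -1; root [8] d11

value(8, O) = +1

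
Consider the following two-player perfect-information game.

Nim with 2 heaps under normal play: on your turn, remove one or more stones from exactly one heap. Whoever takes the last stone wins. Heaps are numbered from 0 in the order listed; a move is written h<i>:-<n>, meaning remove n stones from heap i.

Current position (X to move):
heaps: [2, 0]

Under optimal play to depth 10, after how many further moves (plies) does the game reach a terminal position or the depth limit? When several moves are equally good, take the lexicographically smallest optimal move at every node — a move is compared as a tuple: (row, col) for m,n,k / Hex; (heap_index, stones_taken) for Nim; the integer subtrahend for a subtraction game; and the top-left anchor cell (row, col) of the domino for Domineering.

PV length from [(2,0)]: 1 ply

p1 X@[(2,0)]: h0:-1[(1,0)]-1 h0:-2[(0,0)]+1*
p2 O@[(0,0)] terminal -1; root [(2,0)] d10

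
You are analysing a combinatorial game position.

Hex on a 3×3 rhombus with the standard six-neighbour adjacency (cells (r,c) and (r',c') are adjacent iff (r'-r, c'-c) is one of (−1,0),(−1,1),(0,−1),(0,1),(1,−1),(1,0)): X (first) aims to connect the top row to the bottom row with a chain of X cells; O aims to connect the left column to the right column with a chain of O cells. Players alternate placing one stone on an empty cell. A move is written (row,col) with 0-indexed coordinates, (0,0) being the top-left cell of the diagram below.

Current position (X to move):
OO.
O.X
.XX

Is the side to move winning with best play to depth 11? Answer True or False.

X winning at [OO./O.X/.XX]: True

p1 X@[OO./O.X/.XX]: (0,2)[OOX/O.X/.XX]+1* (1,1)[OO./OXX/.XX]-1 (2,0)[OO./O.X/XXX]-1
p2 O@[OOX/O.X/.XX] terminal -1; root [OO./O.X/.XX] d11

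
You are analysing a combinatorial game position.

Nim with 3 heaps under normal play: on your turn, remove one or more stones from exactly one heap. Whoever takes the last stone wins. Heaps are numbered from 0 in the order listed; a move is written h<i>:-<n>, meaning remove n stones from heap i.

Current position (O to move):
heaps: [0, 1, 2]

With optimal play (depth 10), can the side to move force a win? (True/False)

[(0,1,2)] O move#1: h1:-1:-1/(0,0,2), h2:-1:+1/(0,1,1)*, h2:-2:-1/(0,1,0)
[(0,1,1)] X move#2: h1:-1:-1/(0,0,1)*, h2:-1:-1/(0,1,0)
[(0,0,1)] O move#3: h2:-1:+1/(0,0,0)*
[(0,0,0)] end (terminal -1, X#4); searched (0,1,2) to 10

O winning at [(0,1,2)]: True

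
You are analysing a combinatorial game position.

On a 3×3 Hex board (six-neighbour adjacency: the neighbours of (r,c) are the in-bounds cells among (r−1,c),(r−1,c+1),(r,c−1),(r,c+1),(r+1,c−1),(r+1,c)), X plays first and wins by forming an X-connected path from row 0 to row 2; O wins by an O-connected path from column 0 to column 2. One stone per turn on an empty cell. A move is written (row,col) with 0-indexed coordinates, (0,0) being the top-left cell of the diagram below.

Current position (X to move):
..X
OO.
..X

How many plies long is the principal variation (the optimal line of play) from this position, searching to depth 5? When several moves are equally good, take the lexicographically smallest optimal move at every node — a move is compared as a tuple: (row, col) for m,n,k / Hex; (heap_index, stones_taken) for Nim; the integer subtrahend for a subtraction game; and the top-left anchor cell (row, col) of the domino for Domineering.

PV length from [..X/OO./..X]: 1 ply

[..X/OO./..X] X move#1: (0,0):-1/X.X/OO./..X, (0,1):-1/.XX/OO./..X, (1,2):+1/..X/OOX/..X*, (2,0):-1/..X/OO./X.X, (2,1):-1/..X/OO./.XX
[..X/OOX/..X] end (terminal -1, O#2); searched ..X/OO./..X to 5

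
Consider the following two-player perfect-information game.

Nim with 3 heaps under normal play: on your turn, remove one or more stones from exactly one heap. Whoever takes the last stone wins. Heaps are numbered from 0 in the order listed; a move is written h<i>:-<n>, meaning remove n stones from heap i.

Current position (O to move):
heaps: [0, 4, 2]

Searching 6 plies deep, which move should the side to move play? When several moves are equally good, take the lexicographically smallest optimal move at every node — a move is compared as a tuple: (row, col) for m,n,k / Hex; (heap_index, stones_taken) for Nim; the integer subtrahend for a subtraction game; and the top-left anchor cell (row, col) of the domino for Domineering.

O's best at [(0,4,2)]: h1:-2

[(0,4,2)] O move#1: h1:-1:-1/(0,3,2), h1:-2:+1/(0,2,2)*, h1:-3:-1/(0,1,2), h1:-4:-1/(0,0,2), h2:-1:-1/(0,4,1), h2:-2:-1/(0,4,0)
[(0,2,2)] X move#2: h1:-1:-1/(0,1,2)*, h1:-2:-1/(0,0,2), h2:-1:-1/(0,2,1), h2:-2:-1/(0,2,0)
[(0,1,2)] O move#3: h1:-1:-1/(0,0,2), h2:-1:+1/(0,1,1)*, h2:-2:-1/(0,1,0)
[(0,1,1)] X move#4: h1:-1:-1/(0,0,1)*, h2:-1:-1/(0,1,0)
[(0,0,1)] O move#5: h2:-1:+1/(0,0,0)*
[(0,0,0)] end (terminal -1, X#6); searched (0,4,2) to 6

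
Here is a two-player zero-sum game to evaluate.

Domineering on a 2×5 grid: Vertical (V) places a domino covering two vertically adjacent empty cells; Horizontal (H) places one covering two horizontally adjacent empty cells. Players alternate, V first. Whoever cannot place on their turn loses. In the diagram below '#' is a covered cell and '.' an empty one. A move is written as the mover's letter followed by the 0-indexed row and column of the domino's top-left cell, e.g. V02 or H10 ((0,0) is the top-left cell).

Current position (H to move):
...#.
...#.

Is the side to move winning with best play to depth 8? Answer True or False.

[...#./...#.] H move#1: H00:-1/##.#./...#.*, H01:-1/.###./...#., H10:-1/...#./##.#., H11:-1/...#./.###.
[##.#./...#.] V move#2: V02:+1/####./..##.*, V04:-1/##.##/...##
[####./..##.] H move#3: H10:-1/####./####.*
[####./####.] V move#4: V04:+1/#####/#####*
[#####/#####] end (terminal -1, H#5); searched ...#./...#. to 8

H winning at [...#./...#.]: False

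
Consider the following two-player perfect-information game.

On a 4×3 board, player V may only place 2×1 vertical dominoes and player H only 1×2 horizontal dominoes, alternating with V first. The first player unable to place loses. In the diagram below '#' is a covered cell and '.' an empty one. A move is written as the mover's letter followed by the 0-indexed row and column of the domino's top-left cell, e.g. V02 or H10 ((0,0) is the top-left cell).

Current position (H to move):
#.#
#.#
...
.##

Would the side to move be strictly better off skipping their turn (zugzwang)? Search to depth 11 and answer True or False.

[#.#/#.#/.../.##] H move#1: H20:-1/#.#/#.#/##./.##*, H21:-1/#.#/#.#/.##/.##
[#.#/#.#/##./.##] V move#2: V01:+1/###/###/##./.##*
[###/###/##./.##] end (terminal -1, H#3); searched #.#/#.#/.../.## to 11
pass branch (V moves first from the same position):
  | [#.#/#.#/.../.##] V move#1: V01:-1/###/###/.../.##, V11:+1/#.#/###/.#./.##*, V20:+1/#.#/#.#/#../###
  | [#.#/###/.#./.##] end (terminal -1, H#2); searched #.#/#.#/.../.## to 11
H moving scores -1; H passing scores -1

zugzwang(#.#/#.#/.../.##, H) = False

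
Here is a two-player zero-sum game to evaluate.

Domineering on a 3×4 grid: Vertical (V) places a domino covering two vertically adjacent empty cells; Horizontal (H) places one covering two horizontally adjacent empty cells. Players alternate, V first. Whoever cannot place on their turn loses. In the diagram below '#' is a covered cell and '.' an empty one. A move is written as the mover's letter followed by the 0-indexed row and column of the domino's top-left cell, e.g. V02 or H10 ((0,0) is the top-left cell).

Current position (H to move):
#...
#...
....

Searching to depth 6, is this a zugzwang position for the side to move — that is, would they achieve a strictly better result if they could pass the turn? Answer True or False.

p1 H@[#.../#.../....]: H01[###./#.../....]-1 H02[#.##/#.../....]-1 H11[#.../###./....]+1* H12[#.../#.##/....]+1 H20[#.../#.../##..]-1 H21[#.../#.../.##.]-1 H22[#.../#.../..##]-1
p2 V@[#.../###./....]: V03[#..#/####/....]-1* V13[#.../####/...#]-1
p3 H@[#..#/####/....]: H01[####/####/....]+1* H20[#..#/####/##..]+1 H21[#..#/####/.##.]+1 H22[#..#/####/..##]+1
p4 V@[####/####/....] terminal -1; root [#.../#.../....] d6
suppose H passes — search the same position with V to move:
pass> p1 V@[#.../#.../....]: V01[##../##../....]-1 V02[#.#./#.#./....]+1* V03[#..#/#..#/....]-1 V11[#.../##../.#..]-1 V12[#.../#.#./..#.]+1 V13[#.../#..#/...#]-1
pass> p2 H@[#.#./#.#./....]: H20[#.#./#.#./##..]-1* H21[#.#./#.#./.##.]-1 H22[#.#./#.#./..##]-1
pass> p3 V@[#.#./#.#./##..]: V01[###./###./##..]+1* V03[#.##/#.##/##..]+1 V13[#.#./#.##/##.#]+1
pass> p4 H@[###./###./##..]: H22[###./###./####]-1*
pass> p5 V@[###./###./####]: V03[####/####/####]+1*
pass> p6 H@[####/####/####] terminal -1; root [#.../#.../....] d6
for H: play +1, pass -1

zugzwang(#.../#.../...., H) = False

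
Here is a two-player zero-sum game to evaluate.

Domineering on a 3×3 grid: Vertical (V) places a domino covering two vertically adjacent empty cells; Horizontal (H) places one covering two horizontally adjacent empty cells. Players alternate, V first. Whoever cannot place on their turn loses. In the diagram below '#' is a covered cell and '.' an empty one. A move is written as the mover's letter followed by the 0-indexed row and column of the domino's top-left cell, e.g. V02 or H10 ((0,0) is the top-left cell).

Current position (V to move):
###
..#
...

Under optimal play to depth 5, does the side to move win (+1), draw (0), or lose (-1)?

value(###/..#/..., V) = +1

[###/..#/...] V move#1: V10:-1/###/#.#/#.., V11:+1/###/.##/.#.*
[###/.##/.#.] end (terminal -1, H#2); searched ###/..#/... to 5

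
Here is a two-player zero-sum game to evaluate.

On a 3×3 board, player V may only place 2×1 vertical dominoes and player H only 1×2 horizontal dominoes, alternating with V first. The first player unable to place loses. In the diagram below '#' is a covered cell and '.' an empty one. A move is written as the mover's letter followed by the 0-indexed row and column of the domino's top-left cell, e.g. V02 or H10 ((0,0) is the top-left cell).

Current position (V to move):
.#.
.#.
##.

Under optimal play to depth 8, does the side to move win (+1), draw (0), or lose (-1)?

ply 1, V at .#./.#./##. | V00=+1→##./##./##.*; V02=+1→.##/.##/##.; V12=+1→.#./.##/###
ply 2: ##./##./##. is terminal -1 (H); from .#./.#./##. depth 8

value(.#./.#./##., V) = +1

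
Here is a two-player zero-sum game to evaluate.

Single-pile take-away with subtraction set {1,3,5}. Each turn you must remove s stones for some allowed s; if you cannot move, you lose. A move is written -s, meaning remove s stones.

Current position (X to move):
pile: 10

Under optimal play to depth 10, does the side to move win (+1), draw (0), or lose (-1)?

value(10, X) = -1

p1 X@[10]: -1[9]-1* -3[7]-1 -5[5]-1
p2 O@[9]: -1[8]+1* -3[6]+1 -5[4]+1
p3 X@[8]: -1[7]-1* -3[5]-1 -5[3]-1
p4 O@[7]: -1[6]+1* -3[4]+1 -5[2]+1
p5 X@[6]: -1[5]-1* -3[3]-1 -5[1]-1
p6 O@[5]: -1[4]+1* -3[2]+1 -5[0]+1
p7 X@[4]: -1[3]-1* -3[1]-1
p8 O@[3]: -1[2]+1* -3[0]+1
p9 X@[2]: -1[1]-1*
p10 O@[1]: -1[0]+1*
p11 X@[0] terminal -1; root [10] d10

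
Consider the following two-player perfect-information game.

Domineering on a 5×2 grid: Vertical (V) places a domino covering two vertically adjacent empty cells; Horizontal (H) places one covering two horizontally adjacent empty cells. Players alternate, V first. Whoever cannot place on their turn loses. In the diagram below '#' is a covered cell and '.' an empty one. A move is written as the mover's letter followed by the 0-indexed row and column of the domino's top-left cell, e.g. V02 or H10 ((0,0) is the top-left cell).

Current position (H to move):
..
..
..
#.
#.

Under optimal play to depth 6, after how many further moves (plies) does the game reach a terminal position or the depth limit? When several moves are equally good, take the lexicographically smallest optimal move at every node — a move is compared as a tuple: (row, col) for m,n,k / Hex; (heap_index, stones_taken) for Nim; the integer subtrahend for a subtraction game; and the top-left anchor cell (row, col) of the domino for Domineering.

[../../../#./#.] H move#1: H00:-1/##/../../#./#., H10:+1/../##/../#./#.*, H20:-1/../../##/#./#.
[../##/../#./#.] V move#2: V21:-1/../##/.#/##/#.*, V31:-1/../##/../##/##
[../##/.#/##/#.] H move#3: H00:+1/##/##/.#/##/#.*
[##/##/.#/##/#.] end (terminal -1, V#4); searched ../../../#./#. to 6

PV length from [../../../#./#.]: 3 plies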